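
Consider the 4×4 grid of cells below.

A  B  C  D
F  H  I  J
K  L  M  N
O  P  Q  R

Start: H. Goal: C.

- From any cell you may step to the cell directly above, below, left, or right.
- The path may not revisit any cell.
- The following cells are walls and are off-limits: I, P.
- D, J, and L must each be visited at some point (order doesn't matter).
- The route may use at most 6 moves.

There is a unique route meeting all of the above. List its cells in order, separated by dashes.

H - L - M - N - J - D - C

Any route must reach D, J, and L and still end at C within 6 moves, so the order of the required stops is forced.
Route from H: down to L, 2× right (reaching N), 2× up (reaching D), left to C — 6 moves in all.
Check: all required cells visited; 6 ≤ 6 moves.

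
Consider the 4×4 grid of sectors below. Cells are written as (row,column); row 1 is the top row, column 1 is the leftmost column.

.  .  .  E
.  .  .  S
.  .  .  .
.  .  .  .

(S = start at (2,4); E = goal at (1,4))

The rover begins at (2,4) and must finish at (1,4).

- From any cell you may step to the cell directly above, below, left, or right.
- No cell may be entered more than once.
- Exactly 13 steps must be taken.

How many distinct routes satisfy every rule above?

Need simple routes of exactly 13 moves from (2,4) to (1,4) (Manhattan distance 1, so 6 moves are spent on a detour and 6 undoing it).
Branch systematically from the start, pruning whenever the remaining move budget drops below the Manhattan distance to (1,4) or differs from it in parity. Grouping the completions by first move — via (3,4): 16; via (2,3): 8 (no valid completion starts via (1,4)) — and summing: 16 + 8 = 24.
That gives 24 routes.

24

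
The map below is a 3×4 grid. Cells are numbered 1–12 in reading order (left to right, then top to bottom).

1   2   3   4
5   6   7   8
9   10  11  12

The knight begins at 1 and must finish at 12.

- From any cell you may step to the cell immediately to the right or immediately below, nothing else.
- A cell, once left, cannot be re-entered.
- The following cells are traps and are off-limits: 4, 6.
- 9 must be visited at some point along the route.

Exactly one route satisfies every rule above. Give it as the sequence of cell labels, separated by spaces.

Moves only go right or down, so the column and row indices never decrease.
Route from 1: 2× down (reaching 9), 3× right (reaching 12) — 5 moves in all.
Check: all required cells visited.

1 5 9 10 11 12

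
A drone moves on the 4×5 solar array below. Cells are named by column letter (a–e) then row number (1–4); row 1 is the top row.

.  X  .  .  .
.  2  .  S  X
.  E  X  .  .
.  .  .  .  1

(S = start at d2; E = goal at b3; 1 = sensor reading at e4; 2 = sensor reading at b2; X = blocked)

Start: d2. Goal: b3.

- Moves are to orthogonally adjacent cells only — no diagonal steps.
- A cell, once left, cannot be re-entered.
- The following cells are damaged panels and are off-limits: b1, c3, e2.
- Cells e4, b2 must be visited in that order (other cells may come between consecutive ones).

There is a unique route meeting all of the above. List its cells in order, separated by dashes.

d2 - d3 - e3 - e4 - d4 - c4 - b4 - a4 - a3 - a2 - b2 - b3

The waypoints must appear in the order e4, b2, with no cell reused.
Route from d2: down to d3, right to e3, down to e4, 4× left (reaching a4), 2× up (reaching a2), right to b2, down to b3 — 11 moves in all.
Check: order respected (1 at step 3, 2 at step 10).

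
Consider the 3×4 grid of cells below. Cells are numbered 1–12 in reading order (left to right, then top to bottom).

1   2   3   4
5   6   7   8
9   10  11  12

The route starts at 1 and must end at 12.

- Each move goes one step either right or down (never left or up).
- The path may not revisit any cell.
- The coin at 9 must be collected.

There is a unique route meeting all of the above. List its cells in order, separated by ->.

Moves only go right or down, so the column and row indices never decrease.
Route from 1: down 2 to 9, right 3 to 12 — 5 moves in all.
Check: all required cells visited.

1 -> 5 -> 9 -> 10 -> 11 -> 12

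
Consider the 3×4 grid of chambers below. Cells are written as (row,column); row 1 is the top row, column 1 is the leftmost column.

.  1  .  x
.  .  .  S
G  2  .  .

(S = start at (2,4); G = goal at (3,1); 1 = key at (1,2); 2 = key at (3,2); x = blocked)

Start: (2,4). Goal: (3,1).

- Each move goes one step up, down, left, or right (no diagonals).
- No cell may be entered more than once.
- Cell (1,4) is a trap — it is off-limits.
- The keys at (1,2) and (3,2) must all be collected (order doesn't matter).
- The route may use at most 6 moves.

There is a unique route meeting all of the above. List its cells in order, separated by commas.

(2,4), (2,3), (1,3), (1,2), (2,2), (3,2), (3,1)

The budget equals the shortest possible length, so every move has to be on a shortest route through the required cells.
Route from (2,4): left to (2,3), up to (1,3), left to (1,2), 2× down (reaching (3,2)), left to (3,1) — 6 moves in all.
Check: all required cells visited; 6 ≤ 6 moves.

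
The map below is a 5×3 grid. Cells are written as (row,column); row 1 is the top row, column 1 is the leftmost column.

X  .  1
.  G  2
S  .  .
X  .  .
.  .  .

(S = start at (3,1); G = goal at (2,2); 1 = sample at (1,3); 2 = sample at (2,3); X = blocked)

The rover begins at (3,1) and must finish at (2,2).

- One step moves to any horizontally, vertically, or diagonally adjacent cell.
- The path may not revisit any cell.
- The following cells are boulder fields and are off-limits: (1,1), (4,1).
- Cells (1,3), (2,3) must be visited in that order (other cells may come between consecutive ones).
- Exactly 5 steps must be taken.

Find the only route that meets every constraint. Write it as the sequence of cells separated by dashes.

(3,1) - (2,1) - (1,2) - (1,3) - (2,3) - (2,2)

The waypoints must appear in the order (1,3), (2,3), with no cell reused.
Route from (3,1): up to (2,1), up-right to (1,2), right to (1,3), down to (2,3), left to (2,2) — 5 moves in all.
Check: order respected (1 at step 3, 2 at step 4); 5 moves as required.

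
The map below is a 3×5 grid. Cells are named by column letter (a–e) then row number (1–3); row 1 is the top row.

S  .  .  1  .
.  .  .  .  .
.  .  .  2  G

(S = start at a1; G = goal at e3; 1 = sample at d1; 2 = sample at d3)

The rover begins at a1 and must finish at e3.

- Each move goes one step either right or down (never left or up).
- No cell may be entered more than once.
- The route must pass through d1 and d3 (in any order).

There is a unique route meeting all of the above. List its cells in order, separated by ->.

a1 -> b1 -> c1 -> d1 -> d2 -> d3 -> e3

Moves only go right or down, so the column and row indices never decrease.
Route from a1: 3× right (reaching d1), 2× down (reaching d3), right to e3 — 6 moves in all.
Check: all required cells visited.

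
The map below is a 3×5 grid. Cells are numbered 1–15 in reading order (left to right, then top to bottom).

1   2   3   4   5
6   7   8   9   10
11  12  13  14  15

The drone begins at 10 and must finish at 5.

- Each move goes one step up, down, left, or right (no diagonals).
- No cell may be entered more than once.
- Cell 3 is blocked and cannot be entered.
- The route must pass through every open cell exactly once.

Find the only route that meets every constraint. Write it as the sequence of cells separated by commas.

Need to visit all 14 open cells exactly once, starting at 10 and ending at 5.
Cell 2 has only two open neighbours (7 and 1), so the path must pass straight through it: one of those is the cell it's entered from and the other is where it exits.
Route from 10: down to 15, 4× left (reaching 11), 2× up (reaching 1), right to 2, down to 7, 2× right (reaching 9), up to 4, right to 5 — 13 moves in all.
Check: all 14 open cells covered.

10, 15, 14, 13, 12, 11, 6, 1, 2, 7, 8, 9, 4, 5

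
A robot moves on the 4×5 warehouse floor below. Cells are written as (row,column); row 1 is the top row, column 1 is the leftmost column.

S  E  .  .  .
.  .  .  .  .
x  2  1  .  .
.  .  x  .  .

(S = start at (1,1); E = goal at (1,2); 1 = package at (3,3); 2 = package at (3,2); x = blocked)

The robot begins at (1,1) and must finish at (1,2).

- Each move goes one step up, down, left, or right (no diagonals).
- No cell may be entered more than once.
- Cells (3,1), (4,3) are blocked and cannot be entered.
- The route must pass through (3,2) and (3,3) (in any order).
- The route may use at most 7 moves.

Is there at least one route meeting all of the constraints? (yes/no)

One route that works: (1,1) → (2,1) → (2,2) → (3,2) → (3,3) → (2,3) → (1,3) → (1,2).

yes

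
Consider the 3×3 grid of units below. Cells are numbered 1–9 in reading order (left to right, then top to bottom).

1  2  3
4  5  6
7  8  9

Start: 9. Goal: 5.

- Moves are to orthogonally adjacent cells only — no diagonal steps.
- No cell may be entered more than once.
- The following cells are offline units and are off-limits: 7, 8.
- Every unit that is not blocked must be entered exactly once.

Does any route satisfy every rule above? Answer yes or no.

yes

One route that works: 9 → 6 → 3 → 2 → 1 → 4 → 5.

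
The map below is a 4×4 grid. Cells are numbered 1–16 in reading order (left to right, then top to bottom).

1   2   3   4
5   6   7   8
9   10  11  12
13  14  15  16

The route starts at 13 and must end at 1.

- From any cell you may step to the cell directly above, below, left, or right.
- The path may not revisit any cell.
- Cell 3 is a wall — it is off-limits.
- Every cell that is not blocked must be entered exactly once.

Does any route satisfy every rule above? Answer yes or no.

Cell 4 has only one open neighbour but is neither the start nor the goal, so a Hamiltonian route would have to both enter and leave it through the same neighbour — impossible without revisiting.

no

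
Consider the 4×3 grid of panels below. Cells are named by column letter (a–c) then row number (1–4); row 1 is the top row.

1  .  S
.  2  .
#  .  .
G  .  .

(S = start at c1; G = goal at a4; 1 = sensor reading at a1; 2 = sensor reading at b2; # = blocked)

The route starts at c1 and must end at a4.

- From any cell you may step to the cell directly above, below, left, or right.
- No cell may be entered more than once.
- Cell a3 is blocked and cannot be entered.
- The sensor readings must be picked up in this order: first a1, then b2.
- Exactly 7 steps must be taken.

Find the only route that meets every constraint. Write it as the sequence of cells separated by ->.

The waypoints must appear in the order a1, b2, with no cell reused.
Route from c1: left 2 to a1, down 1 to a2, right 1 to b2, down 2 to b4, left 1 to a4 — 7 moves in all.
Check: order respected (1 at step 2, 2 at step 4); 7 moves as required.

c1 -> b1 -> a1 -> a2 -> b2 -> b3 -> b4 -> a4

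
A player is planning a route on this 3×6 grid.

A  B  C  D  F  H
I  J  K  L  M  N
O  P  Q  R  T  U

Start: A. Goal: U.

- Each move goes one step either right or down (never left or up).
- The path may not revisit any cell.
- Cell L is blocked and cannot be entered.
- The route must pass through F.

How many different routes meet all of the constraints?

3

A right/down-only route from A to U makes exactly 2 down-moves and 5 right-moves in some order.
With no other constraints that would be C(7,2) = 21 routes.
Split at F and multiply the segment counts (each segment already excludes blocked cells): A→F: 1; F→U: 3; product = 3.
That gives 3 routes.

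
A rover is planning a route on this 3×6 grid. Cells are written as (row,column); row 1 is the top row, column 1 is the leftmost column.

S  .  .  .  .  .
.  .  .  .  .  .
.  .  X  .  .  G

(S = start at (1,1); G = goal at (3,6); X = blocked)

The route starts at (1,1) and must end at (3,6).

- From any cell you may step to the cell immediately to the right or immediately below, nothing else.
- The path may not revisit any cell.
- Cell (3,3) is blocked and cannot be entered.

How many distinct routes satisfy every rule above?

A right/down-only route from (1,1) to (3,6) makes exactly 2 down-moves and 5 right-moves in some order.
With no other constraints that would be C(7,2) = 21 routes.
Subtract routes through each blocked cell (inclusion–exclusion for overlaps): − through (3,3): 6 → 15.
That gives 15 routes.

15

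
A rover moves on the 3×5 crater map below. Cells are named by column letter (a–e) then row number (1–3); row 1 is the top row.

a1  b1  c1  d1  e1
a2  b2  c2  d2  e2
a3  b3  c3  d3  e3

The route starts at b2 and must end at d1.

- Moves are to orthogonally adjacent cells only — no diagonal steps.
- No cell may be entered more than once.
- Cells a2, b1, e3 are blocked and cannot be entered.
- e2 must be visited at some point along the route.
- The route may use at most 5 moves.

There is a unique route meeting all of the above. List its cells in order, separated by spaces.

The 5-move cap with required stops at e2 leaves no slack for detours.
Route from b2: right 3 to e2, up 1 to e1, left 1 to d1 — 5 moves in all.
Check: all required cells visited; 5 ≤ 5 moves.

b2 c2 d2 e2 e1 d1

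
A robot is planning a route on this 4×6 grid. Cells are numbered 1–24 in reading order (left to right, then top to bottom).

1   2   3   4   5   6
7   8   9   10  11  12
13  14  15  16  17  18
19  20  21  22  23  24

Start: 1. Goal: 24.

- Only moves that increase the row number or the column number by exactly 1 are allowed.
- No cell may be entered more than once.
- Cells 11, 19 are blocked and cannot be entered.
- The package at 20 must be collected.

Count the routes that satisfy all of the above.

3

A right/down-only route from 1 to 24 makes exactly 3 down-moves and 5 right-moves in some order.
With no other constraints that would be C(8,3) = 56 routes.
Split at 20 and multiply the segment counts (each segment already excludes blocked cells): 1→20: 3; 20→24: 1; product = 3.
That gives 3 routes.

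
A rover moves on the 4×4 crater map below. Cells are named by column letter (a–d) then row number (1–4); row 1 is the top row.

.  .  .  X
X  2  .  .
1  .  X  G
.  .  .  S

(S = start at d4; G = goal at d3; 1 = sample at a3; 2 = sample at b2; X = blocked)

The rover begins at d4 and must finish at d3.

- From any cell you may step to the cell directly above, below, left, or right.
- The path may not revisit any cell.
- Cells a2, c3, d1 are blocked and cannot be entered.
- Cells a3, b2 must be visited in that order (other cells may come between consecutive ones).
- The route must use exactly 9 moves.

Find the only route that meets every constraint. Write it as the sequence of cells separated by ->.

d4 -> c4 -> b4 -> a4 -> a3 -> b3 -> b2 -> c2 -> d2 -> d3

The waypoints must appear in the order a3, b2, with no cell reused.
Route from d4: left 3 to a4, up 1 to a3, right 1 to b3, up 1 to b2, right 2 to d2, down 1 to d3 — 9 moves in all.
Check: order respected (1 at step 4, 2 at step 6); 9 moves as required.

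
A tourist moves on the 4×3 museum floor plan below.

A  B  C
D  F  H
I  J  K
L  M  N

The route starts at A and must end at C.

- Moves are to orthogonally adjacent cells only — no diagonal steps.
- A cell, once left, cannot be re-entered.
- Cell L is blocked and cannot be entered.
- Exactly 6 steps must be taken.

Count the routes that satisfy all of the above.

Need simple routes of exactly 6 moves from A to C (Manhattan distance 2, so 2 moves are spent on a detour and 2 undoing it).
Enumerating: A D I J F B C | A D I J F H C | A D I J K H C | A D F J K H C | A B F J K H C.
That gives 5 routes.

5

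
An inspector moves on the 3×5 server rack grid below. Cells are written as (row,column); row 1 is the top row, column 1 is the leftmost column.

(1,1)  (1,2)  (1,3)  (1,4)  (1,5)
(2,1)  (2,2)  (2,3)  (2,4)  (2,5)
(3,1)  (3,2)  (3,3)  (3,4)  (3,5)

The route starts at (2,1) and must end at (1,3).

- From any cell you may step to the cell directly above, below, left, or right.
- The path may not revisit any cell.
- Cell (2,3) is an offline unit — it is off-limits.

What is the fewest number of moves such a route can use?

The Manhattan distance from (2,1) to (1,3) is |2−1| + |1−3| = 3, so at least 3 moves are needed.
A route of 3 moves achieves this: (2,1) → (1,1) → (1,2) → (1,3).
Since 3 matches the lower bound, it is optimal.

3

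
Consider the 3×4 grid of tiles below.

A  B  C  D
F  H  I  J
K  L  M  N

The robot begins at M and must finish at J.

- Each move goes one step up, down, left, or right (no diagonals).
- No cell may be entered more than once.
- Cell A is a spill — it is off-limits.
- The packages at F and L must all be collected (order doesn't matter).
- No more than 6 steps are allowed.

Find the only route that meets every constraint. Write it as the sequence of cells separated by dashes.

M - L - K - F - H - I - J

Any route must reach F and L and still end at J within 6 moves, so the order of the required stops is forced.
Route from M: 2× left (reaching K), up to F, 3× right (reaching J) — 6 moves in all.
Check: all required cells visited; 6 ≤ 6 moves.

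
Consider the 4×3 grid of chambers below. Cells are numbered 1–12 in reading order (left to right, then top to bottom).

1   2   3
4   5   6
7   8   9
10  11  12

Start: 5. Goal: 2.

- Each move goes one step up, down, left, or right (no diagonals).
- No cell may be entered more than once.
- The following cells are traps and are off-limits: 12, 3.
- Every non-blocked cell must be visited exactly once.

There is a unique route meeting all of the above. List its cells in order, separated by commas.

5, 6, 9, 8, 11, 10, 7, 4, 1, 2

Need to visit all 10 open cells exactly once, starting at 5 and ending at 2.
Route from 5: right to 6, down to 9, left to 8, down to 11, left to 10, 3× up (reaching 1), right to 2 — 9 moves in all.
Check: all 10 open cells covered.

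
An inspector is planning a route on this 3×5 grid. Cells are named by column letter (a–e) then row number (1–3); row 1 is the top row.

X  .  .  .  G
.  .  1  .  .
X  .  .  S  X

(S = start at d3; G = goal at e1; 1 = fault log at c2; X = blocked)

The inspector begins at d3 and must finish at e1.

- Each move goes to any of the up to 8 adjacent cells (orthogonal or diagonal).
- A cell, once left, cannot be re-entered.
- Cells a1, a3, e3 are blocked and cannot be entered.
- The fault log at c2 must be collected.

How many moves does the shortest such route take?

3

Any route passes through c2 somewhere between d3 and e1. Summing Chebyshev distances along the two legs (d3 → c2 → e1) gives a lower bound of 1 + 2 = 3 moves.
A route of 3 moves achieves this: d3 → c2 → d1 → e1.
Since 3 matches the lower bound, it is optimal.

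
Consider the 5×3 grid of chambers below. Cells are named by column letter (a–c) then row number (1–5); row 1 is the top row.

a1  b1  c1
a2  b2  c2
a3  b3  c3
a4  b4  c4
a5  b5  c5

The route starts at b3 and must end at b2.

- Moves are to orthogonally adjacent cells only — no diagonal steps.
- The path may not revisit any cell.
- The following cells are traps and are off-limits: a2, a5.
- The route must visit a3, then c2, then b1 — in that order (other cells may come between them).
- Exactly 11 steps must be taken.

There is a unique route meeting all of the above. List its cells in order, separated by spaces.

b3 a3 a4 b4 b5 c5 c4 c3 c2 c1 b1 b2

The waypoints must appear in the order a3, c2, b1, with no cell reused.
Route from b3: left to a3, down to a4, right to b4, down to b5, right to c5, 4× up (reaching c1), left to b1, down to b2 — 11 moves in all.
Check: order respected (a3 at step 1, c2 at step 8, b1 at step 10); 11 moves as required.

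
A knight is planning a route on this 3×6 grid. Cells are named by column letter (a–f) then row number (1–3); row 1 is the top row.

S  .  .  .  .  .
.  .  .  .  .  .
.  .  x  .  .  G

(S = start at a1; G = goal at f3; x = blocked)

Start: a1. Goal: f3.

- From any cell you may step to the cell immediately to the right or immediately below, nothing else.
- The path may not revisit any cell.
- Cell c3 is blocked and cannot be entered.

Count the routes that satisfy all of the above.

A right/down-only route from a1 to f3 makes exactly 2 down-moves and 5 right-moves in some order.
With no other constraints that would be C(7,2) = 21 routes.
Subtract routes through each blocked cell (inclusion–exclusion for overlaps): − through c3: 6 → 15.
That gives 15 routes.

15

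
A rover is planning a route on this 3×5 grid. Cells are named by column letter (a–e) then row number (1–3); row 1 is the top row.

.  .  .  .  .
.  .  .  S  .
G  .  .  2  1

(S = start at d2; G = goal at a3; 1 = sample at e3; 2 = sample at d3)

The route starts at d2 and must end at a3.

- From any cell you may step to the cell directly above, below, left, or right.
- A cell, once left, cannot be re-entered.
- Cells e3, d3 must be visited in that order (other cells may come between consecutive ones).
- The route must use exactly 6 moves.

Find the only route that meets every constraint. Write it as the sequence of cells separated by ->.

d2 -> e2 -> e3 -> d3 -> c3 -> b3 -> a3

The waypoints must appear in the order e3, d3, with no cell reused.
Route from d2: right to e2, down to e3, 4× left (reaching a3) — 6 moves in all.
Check: order respected (1 at step 2, 2 at step 3); 6 moves as required.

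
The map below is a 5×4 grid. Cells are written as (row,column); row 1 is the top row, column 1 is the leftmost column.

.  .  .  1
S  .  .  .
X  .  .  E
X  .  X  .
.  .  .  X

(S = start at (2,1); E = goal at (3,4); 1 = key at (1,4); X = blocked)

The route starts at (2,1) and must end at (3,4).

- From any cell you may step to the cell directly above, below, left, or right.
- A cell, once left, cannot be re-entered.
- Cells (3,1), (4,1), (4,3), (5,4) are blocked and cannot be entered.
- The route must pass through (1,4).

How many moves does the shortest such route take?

6

Any route passes through (1,4) somewhere between (2,1) and (3,4). Summing Manhattan distances along the two legs ((2,1) → (1,4) → (3,4)) gives a lower bound of 4 + 2 = 6 moves.
A route of 6 moves achieves this: (2,1) → (1,1) → (1,2) → (1,3) → (1,4) → (2,4) → (3,4).
Since 6 matches the lower bound, it is optimal.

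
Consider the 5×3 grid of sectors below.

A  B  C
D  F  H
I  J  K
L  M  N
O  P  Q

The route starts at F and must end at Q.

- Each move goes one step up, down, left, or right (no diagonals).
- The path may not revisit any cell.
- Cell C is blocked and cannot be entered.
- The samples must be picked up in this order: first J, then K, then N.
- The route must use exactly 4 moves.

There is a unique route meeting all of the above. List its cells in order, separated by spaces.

F J K N Q

The waypoints must appear in the order J, K, N, with no cell reused.
Route from F: down 1 to J, right 1 to K, down 2 to Q — 4 moves in all.
Check: order respected (J at step 1, K at step 2, N at step 3); 4 moves as required.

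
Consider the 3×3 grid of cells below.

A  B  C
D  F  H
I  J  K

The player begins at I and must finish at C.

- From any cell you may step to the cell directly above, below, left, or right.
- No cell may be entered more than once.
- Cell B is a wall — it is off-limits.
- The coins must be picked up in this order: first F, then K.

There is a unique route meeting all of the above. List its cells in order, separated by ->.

The waypoints must appear in the order F, K, with no cell reused.
Route from I: up 1 to D, right 1 to F, down 1 to J, right 1 to K, up 2 to C — 6 moves in all.
Check: order respected (F at step 2, K at step 4).

I -> D -> F -> J -> K -> H -> C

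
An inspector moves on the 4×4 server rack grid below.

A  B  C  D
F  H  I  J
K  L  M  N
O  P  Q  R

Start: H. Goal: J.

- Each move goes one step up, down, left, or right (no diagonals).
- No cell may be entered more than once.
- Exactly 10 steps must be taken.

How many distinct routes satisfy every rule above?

27

Need simple routes of exactly 10 moves from H to J (Manhattan distance 2, so 4 moves are spent on a detour and 4 undoing it).
Branch systematically from the start, pruning whenever the remaining move budget drops below the Manhattan distance to J or differs from it in parity. Grouping the completions by first move — via B: 11; via L: 6; via F: 7; via I: 3 — and summing: 11 + 6 + 7 + 3 = 27.
That gives 27 routes.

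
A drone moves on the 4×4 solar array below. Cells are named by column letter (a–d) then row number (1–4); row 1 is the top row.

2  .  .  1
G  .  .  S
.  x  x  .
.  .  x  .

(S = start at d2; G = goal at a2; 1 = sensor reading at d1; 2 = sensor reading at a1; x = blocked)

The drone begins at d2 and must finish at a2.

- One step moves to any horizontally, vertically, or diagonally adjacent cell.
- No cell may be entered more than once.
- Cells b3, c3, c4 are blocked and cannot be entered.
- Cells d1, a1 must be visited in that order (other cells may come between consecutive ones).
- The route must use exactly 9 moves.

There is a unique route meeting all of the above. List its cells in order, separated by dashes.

The waypoints must appear in the order d1, a1, with no cell reused.
Route from d2: down 1 to d3, up-left 1 to c2, up-right 1 to d1, left 3 to a1, down-right 1 to b2, down-left 1 to a3, up 1 to a2 — 9 moves in all.
Check: order respected (1 at step 3, 2 at step 6); 9 moves as required.

d2 - d3 - c2 - d1 - c1 - b1 - a1 - b2 - a3 - a2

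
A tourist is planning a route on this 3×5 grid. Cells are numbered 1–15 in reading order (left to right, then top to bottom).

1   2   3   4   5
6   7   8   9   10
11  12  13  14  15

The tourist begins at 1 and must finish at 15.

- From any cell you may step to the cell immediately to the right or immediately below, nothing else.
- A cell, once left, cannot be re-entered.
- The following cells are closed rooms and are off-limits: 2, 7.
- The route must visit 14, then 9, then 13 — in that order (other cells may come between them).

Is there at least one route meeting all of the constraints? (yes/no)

9 lies above 14, so going from 14 to 9 would need an upward move — but moves only go right/down, so 14 cannot be visited before 9.

no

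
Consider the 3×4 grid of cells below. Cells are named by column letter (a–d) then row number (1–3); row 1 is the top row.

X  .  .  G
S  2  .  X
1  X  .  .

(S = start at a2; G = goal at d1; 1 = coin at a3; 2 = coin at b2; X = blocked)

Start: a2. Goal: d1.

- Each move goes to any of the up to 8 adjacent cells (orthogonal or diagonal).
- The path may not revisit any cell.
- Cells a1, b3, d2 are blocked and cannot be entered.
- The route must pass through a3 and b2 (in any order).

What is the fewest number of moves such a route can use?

Any route passes through a3 and b2 in some order between a2 and d1. Summing Chebyshev distances along each leg and taking the cheapest ordering (a2 → a3 → b2 → d1) gives a lower bound of 1 + 1 + 2 = 4 moves.
A route of 4 moves achieves this: a2 → a3 → b2 → c1 → d1.
Since 4 matches the lower bound, it is optimal.

4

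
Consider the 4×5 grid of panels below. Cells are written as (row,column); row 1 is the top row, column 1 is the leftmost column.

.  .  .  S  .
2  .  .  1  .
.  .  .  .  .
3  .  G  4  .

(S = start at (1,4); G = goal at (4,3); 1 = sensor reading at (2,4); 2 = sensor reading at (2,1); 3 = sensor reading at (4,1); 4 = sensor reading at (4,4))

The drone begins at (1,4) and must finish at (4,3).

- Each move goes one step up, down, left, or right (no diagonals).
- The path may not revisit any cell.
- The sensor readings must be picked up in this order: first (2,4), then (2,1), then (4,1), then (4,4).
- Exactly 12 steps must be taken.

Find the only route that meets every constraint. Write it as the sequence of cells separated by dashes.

The waypoints must appear in the order (2,4), (2,1), (4,1), (4,4), with no cell reused.
Route from (1,4): down to (2,4), 3× left (reaching (2,1)), 2× down (reaching (4,1)), right to (4,2), up to (3,2), 2× right (reaching (3,4)), down to (4,4), left to (4,3) — 12 moves in all.
Check: order respected (1 at step 1, 2 at step 4, 3 at step 6, 4 at step 11); 12 moves as required.

(1,4) - (2,4) - (2,3) - (2,2) - (2,1) - (3,1) - (4,1) - (4,2) - (3,2) - (3,3) - (3,4) - (4,4) - (4,3)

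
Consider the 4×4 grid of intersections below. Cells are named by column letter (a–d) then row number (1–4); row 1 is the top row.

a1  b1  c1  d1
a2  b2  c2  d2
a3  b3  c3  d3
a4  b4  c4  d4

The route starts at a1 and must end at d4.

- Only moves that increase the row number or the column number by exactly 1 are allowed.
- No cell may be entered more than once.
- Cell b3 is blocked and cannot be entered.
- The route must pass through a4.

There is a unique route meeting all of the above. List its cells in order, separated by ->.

Moves only go right or down, so the column and row indices never decrease.
Route from a1: 3× down (reaching a4), 3× right (reaching d4) — 6 moves in all.
Check: all required cells visited.

a1 -> a2 -> a3 -> a4 -> b4 -> c4 -> d4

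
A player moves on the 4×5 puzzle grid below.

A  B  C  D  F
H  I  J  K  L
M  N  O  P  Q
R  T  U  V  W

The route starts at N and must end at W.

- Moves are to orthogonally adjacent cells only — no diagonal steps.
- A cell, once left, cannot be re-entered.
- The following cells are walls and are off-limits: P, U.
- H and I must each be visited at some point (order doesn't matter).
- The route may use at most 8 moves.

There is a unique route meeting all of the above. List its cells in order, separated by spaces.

N M H I J K L Q W

The budget equals the shortest possible length, so every move has to be on a shortest route through the required cells.
Route from N: left to M, up to H, 4× right (reaching L), 2× down (reaching W) — 8 moves in all.
Check: all required cells visited; 8 ≤ 8 moves.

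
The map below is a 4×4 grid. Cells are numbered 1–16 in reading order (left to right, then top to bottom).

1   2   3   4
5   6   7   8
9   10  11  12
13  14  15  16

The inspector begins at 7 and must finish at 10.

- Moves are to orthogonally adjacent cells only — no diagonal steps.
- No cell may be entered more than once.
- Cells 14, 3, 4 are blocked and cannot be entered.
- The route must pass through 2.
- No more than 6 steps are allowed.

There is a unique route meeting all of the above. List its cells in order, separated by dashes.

The 6-move cap with required stops at 2 leaves no slack for detours.
Route from 7: left to 6, up to 2, left to 1, 2× down (reaching 9), right to 10 — 6 moves in all.
Check: all required cells visited; 6 ≤ 6 moves.

7 - 6 - 2 - 1 - 5 - 9 - 10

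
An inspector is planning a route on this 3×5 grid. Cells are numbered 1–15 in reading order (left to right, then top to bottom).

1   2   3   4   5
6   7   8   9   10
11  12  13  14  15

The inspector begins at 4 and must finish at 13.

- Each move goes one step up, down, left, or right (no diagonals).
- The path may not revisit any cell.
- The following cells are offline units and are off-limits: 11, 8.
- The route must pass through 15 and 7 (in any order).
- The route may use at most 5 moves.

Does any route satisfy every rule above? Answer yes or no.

Even ignoring the no-revisit rule, getting from 4 to 13, taking the cheapest ordering 4 → 7 → 15 → 13 needs at least 3 + 4 + 2 = 9 moves (Manhattan distance per leg), which exceeds the 5-move limit.

no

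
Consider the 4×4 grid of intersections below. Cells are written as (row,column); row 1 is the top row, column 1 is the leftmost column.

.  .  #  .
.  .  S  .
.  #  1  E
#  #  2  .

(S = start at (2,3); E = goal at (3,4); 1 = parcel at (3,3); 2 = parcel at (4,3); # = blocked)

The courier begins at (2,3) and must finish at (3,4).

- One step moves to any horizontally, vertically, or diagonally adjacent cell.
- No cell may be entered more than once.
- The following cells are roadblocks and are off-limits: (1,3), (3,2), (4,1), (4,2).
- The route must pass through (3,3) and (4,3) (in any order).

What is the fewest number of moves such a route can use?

3

Any route passes through (3,3) and (4,3) in some order between (2,3) and (3,4). Summing Chebyshev distances along each leg and taking the cheapest ordering ((2,3) → (3,3) → (4,3) → (3,4)) gives a lower bound of 1 + 1 + 1 = 3 moves.
A route of 3 moves achieves this: (2,3) → (3,3) → (4,3) → (3,4).
Since 3 matches the lower bound, it is optimal.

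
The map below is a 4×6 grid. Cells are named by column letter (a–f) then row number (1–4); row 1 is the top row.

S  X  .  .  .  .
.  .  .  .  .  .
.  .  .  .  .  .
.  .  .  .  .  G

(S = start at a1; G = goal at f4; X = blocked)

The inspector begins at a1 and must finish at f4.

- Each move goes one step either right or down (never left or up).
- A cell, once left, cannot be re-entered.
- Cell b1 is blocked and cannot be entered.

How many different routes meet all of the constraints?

A right/down-only route from a1 to f4 makes exactly 3 down-moves and 5 right-moves in some order.
With no other constraints that would be C(8,3) = 56 routes.
Subtract routes through each blocked cell (inclusion–exclusion for overlaps): − through b1: 35 → 21.
That gives 21 routes.

21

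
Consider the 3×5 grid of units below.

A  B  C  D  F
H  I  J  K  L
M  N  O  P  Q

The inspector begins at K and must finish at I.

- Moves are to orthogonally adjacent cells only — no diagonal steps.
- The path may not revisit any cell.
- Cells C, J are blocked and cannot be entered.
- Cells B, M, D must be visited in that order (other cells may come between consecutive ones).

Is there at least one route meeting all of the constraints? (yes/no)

no

Ignoring the required order, 1 revisit-free route from K to I passes through all of B, M, and D; the waypoint orders that occur are D → M → B (1) — never B → M → D.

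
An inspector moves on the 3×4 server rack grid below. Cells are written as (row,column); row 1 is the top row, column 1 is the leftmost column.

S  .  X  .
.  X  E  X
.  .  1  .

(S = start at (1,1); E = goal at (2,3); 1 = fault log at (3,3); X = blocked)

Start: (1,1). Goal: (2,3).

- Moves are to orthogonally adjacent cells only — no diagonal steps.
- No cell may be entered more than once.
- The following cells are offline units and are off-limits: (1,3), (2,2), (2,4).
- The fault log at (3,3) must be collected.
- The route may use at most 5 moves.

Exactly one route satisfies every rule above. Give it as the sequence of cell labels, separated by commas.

The 5-move cap with required stops at (3,3) leaves no slack for detours.
Route from (1,1): 2× down (reaching (3,1)), 2× right (reaching (3,3)), up to (2,3) — 5 moves in all.
Check: all required cells visited; 5 ≤ 5 moves.

(1,1), (2,1), (3,1), (3,2), (3,3), (2,3)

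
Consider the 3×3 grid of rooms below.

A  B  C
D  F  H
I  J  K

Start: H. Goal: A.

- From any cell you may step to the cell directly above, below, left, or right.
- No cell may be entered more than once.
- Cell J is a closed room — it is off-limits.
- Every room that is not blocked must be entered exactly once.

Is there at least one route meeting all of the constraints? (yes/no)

Cell I has only one open neighbour but is neither the start nor the goal, so a Hamiltonian route would have to both enter and leave it through the same neighbour — impossible without revisiting.

no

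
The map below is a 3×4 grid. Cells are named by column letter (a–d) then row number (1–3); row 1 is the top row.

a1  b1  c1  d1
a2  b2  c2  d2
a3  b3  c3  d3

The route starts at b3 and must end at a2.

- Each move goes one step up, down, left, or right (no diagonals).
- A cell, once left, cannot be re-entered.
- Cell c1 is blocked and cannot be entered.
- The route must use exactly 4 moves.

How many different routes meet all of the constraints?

2

Need simple routes of exactly 4 moves from b3 to a2 (Manhattan distance 2, so 1 moves are spent on a detour and 1 undoing it).
Enumerating: b3 b2 b1 a1 a2 | b3 c3 c2 b2 a2.
That gives 2 routes.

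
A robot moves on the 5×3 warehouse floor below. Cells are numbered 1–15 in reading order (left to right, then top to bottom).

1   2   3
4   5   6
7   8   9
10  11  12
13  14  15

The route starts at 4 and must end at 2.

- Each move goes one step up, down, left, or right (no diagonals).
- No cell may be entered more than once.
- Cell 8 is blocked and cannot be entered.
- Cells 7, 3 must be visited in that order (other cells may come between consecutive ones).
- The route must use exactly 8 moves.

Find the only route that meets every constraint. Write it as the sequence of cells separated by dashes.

4 - 7 - 10 - 11 - 12 - 9 - 6 - 3 - 2

The waypoints must appear in the order 7, 3, with no cell reused.
Route from 4: 2× down (reaching 10), 2× right (reaching 12), 3× up (reaching 3), left to 2 — 8 moves in all.
Check: order respected (7 at step 1, 3 at step 7); 8 moves as required.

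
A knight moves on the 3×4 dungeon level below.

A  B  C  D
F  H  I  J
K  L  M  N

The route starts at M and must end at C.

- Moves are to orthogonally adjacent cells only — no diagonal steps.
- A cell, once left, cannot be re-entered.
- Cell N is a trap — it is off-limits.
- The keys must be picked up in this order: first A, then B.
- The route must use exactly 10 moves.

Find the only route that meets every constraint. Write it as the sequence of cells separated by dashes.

The waypoints must appear in the order A, B, with no cell reused.
Route from M: 2× left (reaching K), 2× up (reaching A), right to B, down to H, 2× right (reaching J), up to D, left to C — 10 moves in all.
Check: order respected (A at step 4, B at step 5); 10 moves as required.

M - L - K - F - A - B - H - I - J - D - C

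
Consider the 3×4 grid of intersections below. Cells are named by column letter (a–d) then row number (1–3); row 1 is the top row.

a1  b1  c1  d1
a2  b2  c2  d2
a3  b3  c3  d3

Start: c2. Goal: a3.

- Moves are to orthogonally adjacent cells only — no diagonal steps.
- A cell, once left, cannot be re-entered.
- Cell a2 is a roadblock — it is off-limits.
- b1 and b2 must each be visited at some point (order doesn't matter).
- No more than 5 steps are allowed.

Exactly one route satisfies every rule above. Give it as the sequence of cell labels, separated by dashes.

c2 - c1 - b1 - b2 - b3 - a3

The budget equals the shortest possible length, so every move has to be on a shortest route through the required cells.
Route from c2: up 1 to c1, left 1 to b1, down 2 to b3, left 1 to a3 — 5 moves in all.
Check: all required cells visited; 5 ≤ 5 moves.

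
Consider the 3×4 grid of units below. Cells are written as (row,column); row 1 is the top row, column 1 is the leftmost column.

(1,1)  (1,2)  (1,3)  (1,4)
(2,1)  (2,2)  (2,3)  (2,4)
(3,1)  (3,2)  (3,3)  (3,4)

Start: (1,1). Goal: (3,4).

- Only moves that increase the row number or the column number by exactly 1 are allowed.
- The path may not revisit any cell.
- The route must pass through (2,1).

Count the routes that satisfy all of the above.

A right/down-only route from (1,1) to (3,4) makes exactly 2 down-moves and 3 right-moves in some order.
With no other constraints that would be C(5,2) = 10 routes.
Split at (2,1) and multiply the segment counts: (1,1)→(2,1): 1; (2,1)→(3,4): 4; product = 4.
That gives 4 routes.

4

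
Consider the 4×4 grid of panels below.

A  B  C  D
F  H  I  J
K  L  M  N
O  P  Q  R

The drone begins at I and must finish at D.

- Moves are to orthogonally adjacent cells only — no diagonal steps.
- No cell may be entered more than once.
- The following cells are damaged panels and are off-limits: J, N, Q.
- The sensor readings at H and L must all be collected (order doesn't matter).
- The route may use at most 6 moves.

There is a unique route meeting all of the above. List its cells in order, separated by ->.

The budget equals the shortest possible length, so every move has to be on a shortest route through the required cells.
Route from I: down to M, left to L, 2× up (reaching B), 2× right (reaching D) — 6 moves in all.
Check: all required cells visited; 6 ≤ 6 moves.

I -> M -> L -> H -> B -> C -> D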